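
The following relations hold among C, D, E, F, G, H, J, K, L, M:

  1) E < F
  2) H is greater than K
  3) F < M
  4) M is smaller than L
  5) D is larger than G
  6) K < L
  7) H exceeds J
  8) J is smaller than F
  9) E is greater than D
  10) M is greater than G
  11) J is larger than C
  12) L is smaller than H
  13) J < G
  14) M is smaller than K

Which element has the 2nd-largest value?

The consecutive relations fix a unique order: C < J < G < D < E < F < M < K < L < H.
Counting 2 from the largest end gives L.

L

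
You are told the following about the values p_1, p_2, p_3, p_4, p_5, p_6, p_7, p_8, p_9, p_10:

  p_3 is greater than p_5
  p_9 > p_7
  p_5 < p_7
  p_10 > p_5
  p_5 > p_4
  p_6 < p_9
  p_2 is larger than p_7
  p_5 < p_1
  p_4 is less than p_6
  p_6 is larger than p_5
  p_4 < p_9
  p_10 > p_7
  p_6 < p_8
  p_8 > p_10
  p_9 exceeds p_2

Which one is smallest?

p_5 is not least since p_4 < p_5; p_7 is not least since p_5 < p_7; p_6 is not least since p_4 < p_6; p_10 is not least since p_7 < p_10; p_1 is not least since p_5 < p_1; p_2 is not least since p_7 < p_2; p_9 is not least since p_4 < p_9; p_3 is not least since p_5 < p_3; p_8 is not least since p_10 < p_8.
Only p_4 has nothing below it, so p_4 is the smallest.

p_4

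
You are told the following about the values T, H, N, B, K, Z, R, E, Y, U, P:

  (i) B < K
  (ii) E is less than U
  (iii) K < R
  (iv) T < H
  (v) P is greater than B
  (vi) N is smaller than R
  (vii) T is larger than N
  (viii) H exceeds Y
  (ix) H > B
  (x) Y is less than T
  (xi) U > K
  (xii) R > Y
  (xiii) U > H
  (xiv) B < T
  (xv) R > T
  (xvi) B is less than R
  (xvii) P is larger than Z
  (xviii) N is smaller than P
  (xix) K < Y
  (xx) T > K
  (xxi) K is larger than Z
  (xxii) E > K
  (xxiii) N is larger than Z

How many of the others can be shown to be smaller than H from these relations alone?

6

Directly below H: B, Y, T.
One step further: K, N (5 so far).
One step further: Z (6 so far).
No other element is forced below H by the given relations, so the count is 6.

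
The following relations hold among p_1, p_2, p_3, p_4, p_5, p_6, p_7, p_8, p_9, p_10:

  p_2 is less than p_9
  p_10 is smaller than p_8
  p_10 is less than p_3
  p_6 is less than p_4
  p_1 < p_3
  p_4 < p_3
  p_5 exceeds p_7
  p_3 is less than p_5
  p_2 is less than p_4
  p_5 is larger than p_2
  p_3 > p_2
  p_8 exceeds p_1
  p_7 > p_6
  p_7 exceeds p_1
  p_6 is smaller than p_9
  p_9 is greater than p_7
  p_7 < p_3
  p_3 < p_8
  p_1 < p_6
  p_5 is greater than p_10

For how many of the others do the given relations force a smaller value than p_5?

7

The elements the relations force below p_5 are p_2, p_1, p_6, p_7, p_4, p_10, p_3 — no chain reaches any other.
That is 7.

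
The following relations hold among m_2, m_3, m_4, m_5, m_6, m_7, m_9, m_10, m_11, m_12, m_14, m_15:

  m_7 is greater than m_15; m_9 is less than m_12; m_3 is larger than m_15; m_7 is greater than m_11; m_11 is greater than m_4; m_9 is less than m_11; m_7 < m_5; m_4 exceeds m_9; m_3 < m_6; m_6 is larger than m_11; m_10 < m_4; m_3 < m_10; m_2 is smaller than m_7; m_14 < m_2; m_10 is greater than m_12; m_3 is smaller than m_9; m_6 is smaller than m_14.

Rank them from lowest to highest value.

m_15 < m_3 < m_9 < m_12 < m_10 < m_4 < m_11 < m_6 < m_14 < m_2 < m_7 < m_5

Each adjacent pair is fixed by a given relation: m_15 < m_3; m_3 < m_9; m_9 < m_12; m_12 < m_10; m_10 < m_4; m_4 < m_11; m_11 < m_6; m_6 < m_14; m_14 < m_2; m_2 < m_7; m_7 < m_5. Chaining them end to end gives the full order.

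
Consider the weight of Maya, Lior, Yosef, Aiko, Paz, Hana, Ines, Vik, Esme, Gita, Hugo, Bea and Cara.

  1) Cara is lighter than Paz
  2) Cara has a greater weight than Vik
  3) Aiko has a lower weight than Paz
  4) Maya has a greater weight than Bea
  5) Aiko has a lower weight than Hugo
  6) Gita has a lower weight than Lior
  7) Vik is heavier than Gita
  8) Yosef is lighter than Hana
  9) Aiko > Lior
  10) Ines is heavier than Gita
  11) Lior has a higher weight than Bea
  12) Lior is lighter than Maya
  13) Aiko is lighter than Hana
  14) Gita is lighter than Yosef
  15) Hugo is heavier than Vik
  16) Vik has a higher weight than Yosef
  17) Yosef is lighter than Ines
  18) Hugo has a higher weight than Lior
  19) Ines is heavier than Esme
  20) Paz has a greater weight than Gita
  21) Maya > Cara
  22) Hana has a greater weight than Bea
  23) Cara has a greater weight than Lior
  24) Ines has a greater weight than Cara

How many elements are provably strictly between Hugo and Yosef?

Chaining upward from Yosef reaches: Vik, Cara, Ines, Hana, Paz, Maya.
Chaining downward from Hugo reaches: Gita, Bea, Lior, Vik, Aiko.
Strictly between Yosef and Hugo are those in both lists: Vik — 1 element.

1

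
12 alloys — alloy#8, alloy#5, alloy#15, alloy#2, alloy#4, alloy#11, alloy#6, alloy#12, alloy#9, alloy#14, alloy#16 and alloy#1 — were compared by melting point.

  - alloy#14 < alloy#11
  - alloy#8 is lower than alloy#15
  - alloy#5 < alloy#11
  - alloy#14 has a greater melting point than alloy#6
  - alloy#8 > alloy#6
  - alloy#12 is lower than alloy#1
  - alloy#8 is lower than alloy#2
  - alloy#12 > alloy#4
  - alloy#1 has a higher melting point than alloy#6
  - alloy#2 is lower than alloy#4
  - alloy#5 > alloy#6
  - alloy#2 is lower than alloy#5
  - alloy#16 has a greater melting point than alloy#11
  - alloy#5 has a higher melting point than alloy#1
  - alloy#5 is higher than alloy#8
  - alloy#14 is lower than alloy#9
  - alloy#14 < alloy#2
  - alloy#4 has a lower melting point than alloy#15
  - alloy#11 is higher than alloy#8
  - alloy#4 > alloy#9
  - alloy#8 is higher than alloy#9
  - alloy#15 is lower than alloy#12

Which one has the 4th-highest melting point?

alloy#1

Chaining the given pairs: alloy#6 < alloy#14 < alloy#9 < alloy#8 < alloy#2 < alloy#4 < alloy#15 < alloy#12 < alloy#1 < alloy#5 < alloy#11 < alloy#16.
Counting 4 from the largest end gives alloy#1.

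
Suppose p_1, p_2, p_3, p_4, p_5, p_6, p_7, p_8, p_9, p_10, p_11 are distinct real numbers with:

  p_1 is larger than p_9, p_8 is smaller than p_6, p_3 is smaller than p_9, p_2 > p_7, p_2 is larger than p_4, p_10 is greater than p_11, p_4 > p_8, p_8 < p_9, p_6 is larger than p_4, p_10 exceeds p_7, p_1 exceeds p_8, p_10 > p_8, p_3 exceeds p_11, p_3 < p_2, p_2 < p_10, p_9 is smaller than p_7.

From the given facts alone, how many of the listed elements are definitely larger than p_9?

4

The elements the relations force above p_9 are p_7, p_2, p_1, p_10 — no chain reaches any other.
That is 4.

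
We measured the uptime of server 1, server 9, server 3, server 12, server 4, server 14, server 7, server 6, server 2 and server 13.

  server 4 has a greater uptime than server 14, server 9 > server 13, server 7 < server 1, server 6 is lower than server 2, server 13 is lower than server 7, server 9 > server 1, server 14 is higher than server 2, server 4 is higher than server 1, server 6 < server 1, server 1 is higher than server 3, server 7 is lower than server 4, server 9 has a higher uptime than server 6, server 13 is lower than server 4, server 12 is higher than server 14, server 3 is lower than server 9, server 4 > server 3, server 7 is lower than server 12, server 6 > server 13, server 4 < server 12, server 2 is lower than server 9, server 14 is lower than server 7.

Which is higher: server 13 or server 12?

server 12

server 13 < server 6 < server 2 < server 14 < server 7 < server 1 < server 4 < server 12, by transitivity through server 6, server 2, server 14, server 7, server 1, server 4.
So server 13 < server 12; server 12 is the higher of the two.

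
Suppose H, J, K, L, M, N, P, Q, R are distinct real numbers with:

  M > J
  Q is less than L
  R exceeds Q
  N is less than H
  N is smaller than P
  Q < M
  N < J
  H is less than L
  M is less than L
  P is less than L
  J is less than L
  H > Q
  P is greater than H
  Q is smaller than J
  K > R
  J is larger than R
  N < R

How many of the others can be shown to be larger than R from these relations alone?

4

From R the given relations immediately reach J, K.
From those, M, L — 4 in total.
No other element is forced above R by the given relations, so the count is 4.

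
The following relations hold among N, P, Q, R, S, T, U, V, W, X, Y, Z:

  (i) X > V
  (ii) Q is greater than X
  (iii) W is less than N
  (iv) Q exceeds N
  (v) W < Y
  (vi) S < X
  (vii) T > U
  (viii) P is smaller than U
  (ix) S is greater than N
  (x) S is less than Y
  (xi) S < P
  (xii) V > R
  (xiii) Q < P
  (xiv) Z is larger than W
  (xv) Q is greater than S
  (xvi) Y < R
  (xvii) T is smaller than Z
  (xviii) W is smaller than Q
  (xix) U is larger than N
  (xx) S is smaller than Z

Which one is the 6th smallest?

V

Piecing the relations together gives one ordering: W < N < S < Y < R < V < X < Q < P < U < T < Z.
The 6th smallest is V.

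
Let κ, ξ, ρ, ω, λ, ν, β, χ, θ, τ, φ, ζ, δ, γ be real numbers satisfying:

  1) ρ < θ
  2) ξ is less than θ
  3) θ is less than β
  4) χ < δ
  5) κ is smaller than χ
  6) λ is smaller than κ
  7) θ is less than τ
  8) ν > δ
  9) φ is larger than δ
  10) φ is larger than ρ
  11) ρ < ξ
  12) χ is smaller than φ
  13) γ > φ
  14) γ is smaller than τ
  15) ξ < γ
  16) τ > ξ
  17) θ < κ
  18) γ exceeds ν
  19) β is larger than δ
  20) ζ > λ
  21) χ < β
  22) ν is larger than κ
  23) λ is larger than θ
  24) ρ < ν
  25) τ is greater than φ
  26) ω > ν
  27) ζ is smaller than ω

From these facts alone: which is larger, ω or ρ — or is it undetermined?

ω

The relevant relations are ρ < ξ; ξ < θ; θ < λ; λ < κ; κ < χ; χ < δ; δ < ν; ν < ω.
Together: ρ < ξ < θ < λ < κ < χ < δ < ν < ω.
So ω is larger.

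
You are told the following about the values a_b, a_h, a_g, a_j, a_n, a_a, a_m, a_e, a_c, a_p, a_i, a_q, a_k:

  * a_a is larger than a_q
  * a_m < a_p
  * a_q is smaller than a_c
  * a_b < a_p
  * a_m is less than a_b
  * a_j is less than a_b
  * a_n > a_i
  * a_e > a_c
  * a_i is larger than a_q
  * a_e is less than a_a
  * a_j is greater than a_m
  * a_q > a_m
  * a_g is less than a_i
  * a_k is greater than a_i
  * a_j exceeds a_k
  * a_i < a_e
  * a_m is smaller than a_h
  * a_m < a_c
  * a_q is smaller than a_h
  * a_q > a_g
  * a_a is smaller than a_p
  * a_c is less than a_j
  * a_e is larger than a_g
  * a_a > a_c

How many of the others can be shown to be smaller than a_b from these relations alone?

From a_b the given relations immediately reach a_m, a_j.
From those, a_c, a_k — 4 in total.
From those, a_q, a_i — 6 in total.
From those, a_g — 7 in total.
Nothing else is reachable below a_b; 7 in all.

7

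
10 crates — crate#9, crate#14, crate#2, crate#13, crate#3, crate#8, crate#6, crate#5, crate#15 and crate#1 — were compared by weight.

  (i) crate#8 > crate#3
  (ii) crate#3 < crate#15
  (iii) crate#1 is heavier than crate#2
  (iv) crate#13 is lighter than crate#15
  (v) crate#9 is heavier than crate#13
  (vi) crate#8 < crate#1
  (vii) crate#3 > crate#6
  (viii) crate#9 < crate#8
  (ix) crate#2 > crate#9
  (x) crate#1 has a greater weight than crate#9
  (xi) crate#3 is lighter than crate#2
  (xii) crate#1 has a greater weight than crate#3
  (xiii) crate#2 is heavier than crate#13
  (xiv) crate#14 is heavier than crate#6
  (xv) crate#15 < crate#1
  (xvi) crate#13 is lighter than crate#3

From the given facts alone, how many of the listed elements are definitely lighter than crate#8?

Directly below crate#8: crate#3, crate#9.
One step further: crate#13, crate#6 (4 so far).
No other element is forced below crate#8 by the given relations, so the count is 4.

4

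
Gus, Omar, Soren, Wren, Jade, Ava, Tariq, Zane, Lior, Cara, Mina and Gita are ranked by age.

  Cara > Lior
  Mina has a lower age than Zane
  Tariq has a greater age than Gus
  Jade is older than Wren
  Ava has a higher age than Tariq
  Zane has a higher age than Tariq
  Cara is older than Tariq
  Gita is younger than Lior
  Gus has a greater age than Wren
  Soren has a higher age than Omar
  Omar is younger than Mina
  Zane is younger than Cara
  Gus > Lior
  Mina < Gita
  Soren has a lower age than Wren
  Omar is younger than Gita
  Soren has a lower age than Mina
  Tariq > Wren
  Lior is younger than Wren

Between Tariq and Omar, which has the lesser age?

Omar < Soren and Soren < Mina give Omar < Mina.
Then Mina < Gita extends the chain to Gita.
Then Gita < Lior extends the chain to Lior.
Then Lior < Wren extends the chain to Wren.
With Wren < Gus: Omar < Soren < Mina < Gita < Lior < Wren < Gus.
Then Gus < Tariq extends the chain to Tariq.
So Omar < Tariq; Omar is the younger of the two.

Omar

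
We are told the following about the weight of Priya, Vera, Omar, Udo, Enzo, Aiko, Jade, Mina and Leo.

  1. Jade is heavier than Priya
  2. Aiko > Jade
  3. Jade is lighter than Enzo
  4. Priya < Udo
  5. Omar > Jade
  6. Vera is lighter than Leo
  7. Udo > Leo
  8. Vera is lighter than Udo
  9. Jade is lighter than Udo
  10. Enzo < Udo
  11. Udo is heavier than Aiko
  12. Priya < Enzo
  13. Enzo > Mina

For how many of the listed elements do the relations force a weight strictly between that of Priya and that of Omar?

1

Chaining upward from Priya reaches: Jade, Enzo, Aiko, Udo.
Chaining downward from Omar reaches: Jade.
Strictly between Priya and Omar are those in both lists: Jade — 1 element.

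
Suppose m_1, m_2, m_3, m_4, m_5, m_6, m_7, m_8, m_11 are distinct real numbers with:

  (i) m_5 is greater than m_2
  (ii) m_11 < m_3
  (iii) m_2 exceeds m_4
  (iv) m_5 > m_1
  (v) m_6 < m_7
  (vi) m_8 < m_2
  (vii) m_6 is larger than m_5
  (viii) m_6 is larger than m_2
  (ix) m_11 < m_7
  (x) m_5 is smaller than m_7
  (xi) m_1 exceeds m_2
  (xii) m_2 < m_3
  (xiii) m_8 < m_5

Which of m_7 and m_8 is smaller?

Chaining the given relations: m_8 < m_2 < m_1 < m_5 < m_6 < m_7.
So m_8 < m_7; m_8 is the smaller of the two.

m_8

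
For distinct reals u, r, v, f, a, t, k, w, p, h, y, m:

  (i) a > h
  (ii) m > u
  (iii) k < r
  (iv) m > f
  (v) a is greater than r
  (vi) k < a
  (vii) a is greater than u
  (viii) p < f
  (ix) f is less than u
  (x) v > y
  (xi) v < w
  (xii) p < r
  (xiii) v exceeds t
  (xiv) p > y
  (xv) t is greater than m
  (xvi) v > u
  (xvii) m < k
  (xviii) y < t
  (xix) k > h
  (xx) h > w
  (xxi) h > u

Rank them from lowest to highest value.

y < p < f < u < m < t < v < w < h < k < r < a

The consecutive links are each given: y < p; p < f; f < u; u < m; m < t; t < v; v < w; w < h; h < k; k < r; r < a.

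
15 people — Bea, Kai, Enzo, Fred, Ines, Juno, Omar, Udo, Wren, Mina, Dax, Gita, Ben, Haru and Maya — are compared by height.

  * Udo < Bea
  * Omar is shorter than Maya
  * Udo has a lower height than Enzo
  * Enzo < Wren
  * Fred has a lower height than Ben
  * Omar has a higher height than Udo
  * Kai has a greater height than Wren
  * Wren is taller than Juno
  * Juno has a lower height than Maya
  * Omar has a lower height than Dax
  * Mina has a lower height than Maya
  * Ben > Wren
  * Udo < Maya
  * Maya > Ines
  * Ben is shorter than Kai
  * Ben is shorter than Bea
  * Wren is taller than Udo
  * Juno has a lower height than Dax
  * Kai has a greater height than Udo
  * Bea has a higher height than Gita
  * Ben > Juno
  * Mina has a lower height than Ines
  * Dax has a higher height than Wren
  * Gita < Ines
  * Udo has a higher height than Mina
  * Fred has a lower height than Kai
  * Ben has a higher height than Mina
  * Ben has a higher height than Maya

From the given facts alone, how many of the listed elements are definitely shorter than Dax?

6

From Dax the given relations immediately reach Juno, Omar, Wren.
From those, Udo, Enzo — 5 in total.
From those, Mina — 6 in total.
No other element is forced below Dax by the given relations, so the count is 6.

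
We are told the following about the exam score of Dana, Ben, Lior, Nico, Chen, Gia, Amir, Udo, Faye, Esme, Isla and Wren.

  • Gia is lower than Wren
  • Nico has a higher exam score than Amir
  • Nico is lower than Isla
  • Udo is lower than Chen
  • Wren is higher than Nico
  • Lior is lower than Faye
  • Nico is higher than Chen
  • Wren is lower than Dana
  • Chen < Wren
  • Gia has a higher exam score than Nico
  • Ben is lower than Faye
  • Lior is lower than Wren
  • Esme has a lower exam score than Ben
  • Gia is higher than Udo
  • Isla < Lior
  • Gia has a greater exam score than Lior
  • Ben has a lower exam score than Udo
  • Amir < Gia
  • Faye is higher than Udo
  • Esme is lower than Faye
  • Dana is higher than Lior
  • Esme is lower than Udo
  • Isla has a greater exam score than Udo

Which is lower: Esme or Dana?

Following the relations from Esme: Esme < Ben < Udo < Chen < Nico < Isla < Lior < Gia < Wren < Dana.
So Esme < Dana; Esme is the lower of the two.

Esme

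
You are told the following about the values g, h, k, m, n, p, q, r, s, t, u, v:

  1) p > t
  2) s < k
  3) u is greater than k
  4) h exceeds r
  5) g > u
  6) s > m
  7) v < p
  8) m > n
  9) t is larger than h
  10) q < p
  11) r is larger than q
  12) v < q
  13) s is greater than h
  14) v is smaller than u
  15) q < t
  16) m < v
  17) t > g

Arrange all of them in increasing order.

n < m < v < q < r < h < s < k < u < g < t < p

The consecutive links are each given: n < m; m < v; v < q; q < r; r < h; h < s; s < k; k < u; u < g; g < t; t < p.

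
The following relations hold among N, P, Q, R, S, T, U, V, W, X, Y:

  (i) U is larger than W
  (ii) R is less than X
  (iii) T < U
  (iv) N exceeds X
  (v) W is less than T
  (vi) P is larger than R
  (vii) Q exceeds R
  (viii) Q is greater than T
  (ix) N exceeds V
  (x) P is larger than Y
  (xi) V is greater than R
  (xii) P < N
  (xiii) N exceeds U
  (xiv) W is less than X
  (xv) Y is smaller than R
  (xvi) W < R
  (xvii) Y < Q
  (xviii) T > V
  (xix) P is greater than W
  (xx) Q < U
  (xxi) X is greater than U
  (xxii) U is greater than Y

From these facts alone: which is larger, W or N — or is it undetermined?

Chaining the given relations: W < R < V < T < Q < U < N.
So N is larger.

N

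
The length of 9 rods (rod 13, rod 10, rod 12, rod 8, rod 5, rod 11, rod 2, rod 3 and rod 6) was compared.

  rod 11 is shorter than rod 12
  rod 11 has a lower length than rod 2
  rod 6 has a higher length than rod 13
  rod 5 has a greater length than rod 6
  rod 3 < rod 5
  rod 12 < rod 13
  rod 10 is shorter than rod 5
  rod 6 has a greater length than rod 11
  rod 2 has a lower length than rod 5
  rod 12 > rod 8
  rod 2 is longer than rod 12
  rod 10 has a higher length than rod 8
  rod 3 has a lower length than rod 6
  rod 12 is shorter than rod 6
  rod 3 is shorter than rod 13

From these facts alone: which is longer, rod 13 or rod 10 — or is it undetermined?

Following every chain through rod 10: above rod 10 we get rod 5; below rod 10 we get rod 8.
rod 13 is not reached, and no chain runs the other way from rod 13 to rod 10.
So the given relations leave the order of rod 10 and rod 13 undetermined.

undetermined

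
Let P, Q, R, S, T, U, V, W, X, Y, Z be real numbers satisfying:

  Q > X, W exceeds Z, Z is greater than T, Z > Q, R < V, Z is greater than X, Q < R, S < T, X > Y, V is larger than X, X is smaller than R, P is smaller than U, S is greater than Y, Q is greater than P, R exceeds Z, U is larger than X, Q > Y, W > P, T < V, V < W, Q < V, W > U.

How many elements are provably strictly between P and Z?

Chaining upward from P reaches: Q, U, R, V, W.
Chaining downward from Z reaches: Y, S, X, T, Q.
Strictly between P and Z are those in both lists: Q — 1 element.

1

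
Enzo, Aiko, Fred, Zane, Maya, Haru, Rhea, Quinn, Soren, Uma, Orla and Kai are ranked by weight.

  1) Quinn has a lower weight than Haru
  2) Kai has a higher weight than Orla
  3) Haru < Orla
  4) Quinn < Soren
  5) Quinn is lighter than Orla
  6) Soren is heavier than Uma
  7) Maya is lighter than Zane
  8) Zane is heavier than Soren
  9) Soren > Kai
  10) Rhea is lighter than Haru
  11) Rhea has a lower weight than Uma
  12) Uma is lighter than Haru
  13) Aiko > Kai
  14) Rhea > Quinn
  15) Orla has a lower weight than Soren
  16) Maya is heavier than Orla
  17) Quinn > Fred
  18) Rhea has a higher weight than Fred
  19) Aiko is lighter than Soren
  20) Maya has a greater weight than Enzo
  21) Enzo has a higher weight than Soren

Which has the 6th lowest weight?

Chaining the given pairs: Fred < Quinn < Rhea < Uma < Haru < Orla < Kai < Aiko < Soren < Enzo < Maya < Zane.
The 6th smallest is Orla.

Orla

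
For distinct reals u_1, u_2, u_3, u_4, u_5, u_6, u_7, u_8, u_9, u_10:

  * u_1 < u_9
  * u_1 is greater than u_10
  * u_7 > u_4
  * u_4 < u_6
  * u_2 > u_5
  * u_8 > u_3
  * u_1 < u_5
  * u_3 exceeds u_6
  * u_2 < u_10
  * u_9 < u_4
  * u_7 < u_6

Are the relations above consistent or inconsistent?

inconsistent

We have u_1 < u_5 stated directly, yet also u_5 < u_2 < u_10 < u_1 by chaining the others — so u_5 < u_1. Contradiction.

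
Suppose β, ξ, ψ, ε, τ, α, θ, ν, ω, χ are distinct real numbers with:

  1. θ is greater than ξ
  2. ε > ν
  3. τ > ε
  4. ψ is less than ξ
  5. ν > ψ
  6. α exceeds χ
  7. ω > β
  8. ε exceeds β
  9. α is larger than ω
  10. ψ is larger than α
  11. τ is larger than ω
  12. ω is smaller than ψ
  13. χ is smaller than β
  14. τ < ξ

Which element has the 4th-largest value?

ε

The consecutive relations fix a unique order: χ < β < ω < α < ψ < ν < ε < τ < ξ < θ.
The 4th largest is ε.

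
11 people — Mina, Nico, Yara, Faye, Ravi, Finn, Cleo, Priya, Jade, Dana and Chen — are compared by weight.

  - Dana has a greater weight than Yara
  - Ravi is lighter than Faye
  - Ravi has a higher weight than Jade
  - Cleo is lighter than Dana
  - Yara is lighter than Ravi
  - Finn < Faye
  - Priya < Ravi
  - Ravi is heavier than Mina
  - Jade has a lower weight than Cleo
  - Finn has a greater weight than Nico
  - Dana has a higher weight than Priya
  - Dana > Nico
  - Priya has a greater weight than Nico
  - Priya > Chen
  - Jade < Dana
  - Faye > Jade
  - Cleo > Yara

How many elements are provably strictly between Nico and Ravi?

The relations place Nico below Ravi. An element lies strictly between them when it is forced above Nico and also forced below Ravi.
Above Nico: {Priya, Finn, Faye, Dana}. Below Ravi: {Mina, Yara, Jade, Chen, Priya}.
Intersection: {Priya} — 1.

1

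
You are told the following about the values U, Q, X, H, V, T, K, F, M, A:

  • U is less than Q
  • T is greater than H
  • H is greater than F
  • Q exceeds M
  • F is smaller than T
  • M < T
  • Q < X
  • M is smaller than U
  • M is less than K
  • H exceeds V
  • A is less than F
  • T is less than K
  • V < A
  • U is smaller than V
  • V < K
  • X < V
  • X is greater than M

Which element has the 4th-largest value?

The consecutive relations fix a unique order: M < U < Q < X < V < A < F < H < T < K.
The 4th largest is F.

F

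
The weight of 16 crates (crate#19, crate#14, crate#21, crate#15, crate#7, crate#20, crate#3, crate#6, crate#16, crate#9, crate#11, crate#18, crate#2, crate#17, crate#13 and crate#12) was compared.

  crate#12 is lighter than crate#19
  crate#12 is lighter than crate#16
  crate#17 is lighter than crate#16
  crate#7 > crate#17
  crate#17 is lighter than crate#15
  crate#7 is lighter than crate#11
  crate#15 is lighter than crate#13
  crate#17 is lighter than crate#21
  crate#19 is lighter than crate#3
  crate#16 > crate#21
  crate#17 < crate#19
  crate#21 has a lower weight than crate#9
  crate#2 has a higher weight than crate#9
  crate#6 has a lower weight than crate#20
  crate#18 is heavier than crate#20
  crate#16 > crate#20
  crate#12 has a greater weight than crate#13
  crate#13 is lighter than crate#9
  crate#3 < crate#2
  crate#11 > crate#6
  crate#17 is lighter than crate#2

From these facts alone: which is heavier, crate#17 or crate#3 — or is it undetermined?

crate#3

crate#17 < crate#15 and crate#15 < crate#13 give crate#17 < crate#13.
With crate#13 < crate#12: crate#17 < crate#15 < crate#13 < crate#12.
With crate#12 < crate#19: crate#17 < crate#15 < crate#13 < crate#12 < crate#19.
Then crate#19 < crate#3 extends the chain to crate#3.
So crate#3 is heavier.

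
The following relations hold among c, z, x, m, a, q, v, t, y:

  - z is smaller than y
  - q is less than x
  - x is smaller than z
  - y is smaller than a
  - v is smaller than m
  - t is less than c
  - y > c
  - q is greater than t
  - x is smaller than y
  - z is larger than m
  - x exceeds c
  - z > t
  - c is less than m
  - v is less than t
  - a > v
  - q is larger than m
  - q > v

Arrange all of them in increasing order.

v < t < c < m < q < x < z < y < a

Nothing is placed below v, so it is least; from there v < t; t < c; c < m; m < q; q < x; x < z; z < y; y < a, each given directly.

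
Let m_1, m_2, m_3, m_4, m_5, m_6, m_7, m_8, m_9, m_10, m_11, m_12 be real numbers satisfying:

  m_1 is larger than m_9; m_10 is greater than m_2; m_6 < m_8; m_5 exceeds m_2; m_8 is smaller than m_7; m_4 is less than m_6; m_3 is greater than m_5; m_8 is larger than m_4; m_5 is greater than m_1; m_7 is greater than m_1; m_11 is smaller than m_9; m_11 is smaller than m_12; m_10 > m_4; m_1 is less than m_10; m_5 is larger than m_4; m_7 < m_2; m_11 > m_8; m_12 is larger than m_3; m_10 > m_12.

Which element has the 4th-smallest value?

The consecutive relations fix a unique order: m_4 < m_6 < m_8 < m_11 < m_9 < m_1 < m_7 < m_2 < m_5 < m_3 < m_12 < m_10.
The 4th smallest is m_11.

m_11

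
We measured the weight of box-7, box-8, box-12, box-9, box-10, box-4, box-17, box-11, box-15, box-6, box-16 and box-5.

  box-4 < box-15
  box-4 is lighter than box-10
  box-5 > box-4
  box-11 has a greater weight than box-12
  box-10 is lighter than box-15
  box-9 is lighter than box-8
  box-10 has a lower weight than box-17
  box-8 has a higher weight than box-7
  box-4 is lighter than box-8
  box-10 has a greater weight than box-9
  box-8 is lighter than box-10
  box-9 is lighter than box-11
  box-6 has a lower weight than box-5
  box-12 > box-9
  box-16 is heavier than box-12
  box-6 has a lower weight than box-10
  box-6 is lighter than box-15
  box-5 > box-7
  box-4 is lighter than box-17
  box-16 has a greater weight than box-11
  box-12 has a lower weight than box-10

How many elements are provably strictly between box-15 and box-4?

2

The relations place box-4 below box-15. An element lies strictly between them when it is forced above box-4 and also forced below box-15.
Above box-4: {box-8, box-10, box-5, box-17}. Below box-15: {box-9, box-6, box-12, box-7, box-8, box-10}.
Intersection: {box-8, box-10} — 2.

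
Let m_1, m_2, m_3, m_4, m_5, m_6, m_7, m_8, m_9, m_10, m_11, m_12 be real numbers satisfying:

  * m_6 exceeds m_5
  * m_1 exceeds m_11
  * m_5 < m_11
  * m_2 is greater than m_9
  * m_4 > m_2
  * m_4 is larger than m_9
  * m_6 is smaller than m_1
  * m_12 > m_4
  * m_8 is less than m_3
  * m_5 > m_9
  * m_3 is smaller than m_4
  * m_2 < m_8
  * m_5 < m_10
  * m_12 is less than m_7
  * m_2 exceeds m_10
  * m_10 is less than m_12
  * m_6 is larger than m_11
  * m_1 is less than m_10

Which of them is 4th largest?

Chaining the given pairs: m_9 < m_5 < m_11 < m_6 < m_1 < m_10 < m_2 < m_8 < m_3 < m_4 < m_12 < m_7.
The 4th largest is m_3.

m_3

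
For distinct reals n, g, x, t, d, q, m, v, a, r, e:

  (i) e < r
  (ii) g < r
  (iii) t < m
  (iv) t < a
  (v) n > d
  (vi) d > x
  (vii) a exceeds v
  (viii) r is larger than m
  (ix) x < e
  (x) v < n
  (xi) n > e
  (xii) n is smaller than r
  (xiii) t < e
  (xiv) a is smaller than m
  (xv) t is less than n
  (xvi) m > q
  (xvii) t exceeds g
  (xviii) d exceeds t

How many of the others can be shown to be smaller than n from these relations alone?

6

Directly below n: t, v, d, e.
One step further: g, x (6 so far).
Nothing else is reachable below n; 6 in all.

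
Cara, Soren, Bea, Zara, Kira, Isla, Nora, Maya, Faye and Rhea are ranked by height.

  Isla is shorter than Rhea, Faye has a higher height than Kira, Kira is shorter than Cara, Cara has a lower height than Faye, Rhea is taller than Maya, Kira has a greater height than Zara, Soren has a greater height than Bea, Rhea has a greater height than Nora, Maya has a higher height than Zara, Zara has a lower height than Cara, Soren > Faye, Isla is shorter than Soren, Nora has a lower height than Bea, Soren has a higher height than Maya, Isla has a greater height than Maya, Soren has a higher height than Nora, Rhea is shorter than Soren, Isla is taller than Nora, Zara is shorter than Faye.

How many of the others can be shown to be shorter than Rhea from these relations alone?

The elements the relations force below Rhea are Zara, Nora, Maya, Isla — no chain reaches any other.
That is 4.

4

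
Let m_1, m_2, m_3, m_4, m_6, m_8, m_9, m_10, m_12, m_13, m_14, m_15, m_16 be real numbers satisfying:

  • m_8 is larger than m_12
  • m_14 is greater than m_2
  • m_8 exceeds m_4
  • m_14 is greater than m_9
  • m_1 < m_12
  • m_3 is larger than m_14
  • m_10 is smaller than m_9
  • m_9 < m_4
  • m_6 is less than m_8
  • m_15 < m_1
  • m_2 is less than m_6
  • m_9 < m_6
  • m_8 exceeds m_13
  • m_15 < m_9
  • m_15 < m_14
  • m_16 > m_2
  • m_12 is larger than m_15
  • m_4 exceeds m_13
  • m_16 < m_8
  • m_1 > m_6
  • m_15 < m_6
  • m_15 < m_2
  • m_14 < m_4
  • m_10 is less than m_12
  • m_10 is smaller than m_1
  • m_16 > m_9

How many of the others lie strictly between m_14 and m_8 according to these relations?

1

The relations place m_14 below m_8. An element lies strictly between them when it is forced above m_14 and also forced below m_8.
Above m_14: {m_3, m_4}. Below m_8: {m_15, m_10, m_9, m_2, m_6, m_13, m_4, m_1, m_12, m_16}.
Intersection: {m_4} — 1.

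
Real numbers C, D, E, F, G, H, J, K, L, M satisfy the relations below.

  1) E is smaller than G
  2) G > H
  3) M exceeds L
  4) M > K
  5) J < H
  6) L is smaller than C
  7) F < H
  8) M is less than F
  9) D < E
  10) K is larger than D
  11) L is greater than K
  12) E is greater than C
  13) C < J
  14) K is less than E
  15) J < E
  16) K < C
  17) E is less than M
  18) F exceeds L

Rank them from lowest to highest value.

D < K < L < C < J < E < M < F < H < G

Nothing is placed below D, so it is least; from there D < K; K < L; L < C; C < J; J < E; E < M; M < F; F < H; H < G, each given directly.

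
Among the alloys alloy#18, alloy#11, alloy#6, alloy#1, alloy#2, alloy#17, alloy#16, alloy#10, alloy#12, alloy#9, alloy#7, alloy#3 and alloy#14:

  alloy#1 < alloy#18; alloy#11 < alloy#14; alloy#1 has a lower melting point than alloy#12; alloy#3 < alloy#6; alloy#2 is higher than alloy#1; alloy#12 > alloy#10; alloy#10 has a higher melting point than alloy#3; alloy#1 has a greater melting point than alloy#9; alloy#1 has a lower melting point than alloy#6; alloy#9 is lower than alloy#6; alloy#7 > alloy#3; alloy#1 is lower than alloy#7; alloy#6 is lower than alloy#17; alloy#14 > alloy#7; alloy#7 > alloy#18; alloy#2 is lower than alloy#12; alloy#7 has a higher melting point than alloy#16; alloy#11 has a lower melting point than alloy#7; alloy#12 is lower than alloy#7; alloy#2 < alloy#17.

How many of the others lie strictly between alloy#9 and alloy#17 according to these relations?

Chaining upward from alloy#9 reaches: alloy#1, alloy#2, alloy#18, alloy#12, alloy#7, alloy#6, alloy#14.
Chaining downward from alloy#17 reaches: alloy#3, alloy#1, alloy#2, alloy#6.
Strictly between alloy#9 and alloy#17 are those in both lists: alloy#1, alloy#2, alloy#6 — 3 elements.

3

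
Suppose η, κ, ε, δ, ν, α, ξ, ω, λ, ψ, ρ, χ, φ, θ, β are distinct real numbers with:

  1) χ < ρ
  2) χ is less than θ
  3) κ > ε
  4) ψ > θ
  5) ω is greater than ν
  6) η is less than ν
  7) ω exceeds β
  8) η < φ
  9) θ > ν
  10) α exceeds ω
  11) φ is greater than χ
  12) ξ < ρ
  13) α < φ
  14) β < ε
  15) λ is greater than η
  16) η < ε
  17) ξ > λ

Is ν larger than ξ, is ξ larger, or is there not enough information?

Following every chain through ν: above ν we get ω, θ, α, φ, ψ; below ν we get η.
ξ is not reached, and no chain runs the other way from ξ to ν.
So the given relations leave the order of ν and ξ undetermined.

undetermined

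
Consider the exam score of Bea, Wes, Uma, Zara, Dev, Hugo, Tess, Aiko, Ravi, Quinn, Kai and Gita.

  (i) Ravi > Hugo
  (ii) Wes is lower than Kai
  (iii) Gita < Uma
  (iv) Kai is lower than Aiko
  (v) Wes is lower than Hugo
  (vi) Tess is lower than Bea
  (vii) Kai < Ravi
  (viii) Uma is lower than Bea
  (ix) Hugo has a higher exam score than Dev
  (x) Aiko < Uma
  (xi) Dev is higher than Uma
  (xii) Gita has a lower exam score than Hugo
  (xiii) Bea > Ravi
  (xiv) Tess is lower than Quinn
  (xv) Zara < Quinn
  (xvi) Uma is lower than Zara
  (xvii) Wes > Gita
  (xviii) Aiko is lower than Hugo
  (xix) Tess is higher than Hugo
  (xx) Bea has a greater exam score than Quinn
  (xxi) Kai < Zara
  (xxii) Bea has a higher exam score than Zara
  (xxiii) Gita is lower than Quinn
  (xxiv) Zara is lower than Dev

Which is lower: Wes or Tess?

Wes

Chaining the given relations: Wes < Kai < Aiko < Uma < Zara < Dev < Hugo < Tess.
So Wes < Tess; Wes is the lower of the two.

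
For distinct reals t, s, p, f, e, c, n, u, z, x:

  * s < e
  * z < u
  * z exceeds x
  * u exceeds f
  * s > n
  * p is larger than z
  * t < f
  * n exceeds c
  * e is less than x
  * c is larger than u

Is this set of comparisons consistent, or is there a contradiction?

We have z < u stated directly, yet also u < c < n < s < e < x < z by chaining the others — so u < z. Contradiction.

inconsistent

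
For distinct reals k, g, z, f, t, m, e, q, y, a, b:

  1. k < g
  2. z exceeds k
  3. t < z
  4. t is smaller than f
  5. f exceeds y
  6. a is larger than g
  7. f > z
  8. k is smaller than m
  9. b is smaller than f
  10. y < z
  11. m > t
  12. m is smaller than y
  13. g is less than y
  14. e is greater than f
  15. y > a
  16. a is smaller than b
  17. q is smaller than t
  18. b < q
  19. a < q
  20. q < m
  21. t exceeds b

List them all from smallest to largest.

Each adjacent pair is fixed by a given relation: k < g; g < a; a < b; b < q; q < t; t < m; m < y; y < z; z < f; f < e. Chaining them end to end gives the full order.

k < g < a < b < q < t < m < y < z < f < e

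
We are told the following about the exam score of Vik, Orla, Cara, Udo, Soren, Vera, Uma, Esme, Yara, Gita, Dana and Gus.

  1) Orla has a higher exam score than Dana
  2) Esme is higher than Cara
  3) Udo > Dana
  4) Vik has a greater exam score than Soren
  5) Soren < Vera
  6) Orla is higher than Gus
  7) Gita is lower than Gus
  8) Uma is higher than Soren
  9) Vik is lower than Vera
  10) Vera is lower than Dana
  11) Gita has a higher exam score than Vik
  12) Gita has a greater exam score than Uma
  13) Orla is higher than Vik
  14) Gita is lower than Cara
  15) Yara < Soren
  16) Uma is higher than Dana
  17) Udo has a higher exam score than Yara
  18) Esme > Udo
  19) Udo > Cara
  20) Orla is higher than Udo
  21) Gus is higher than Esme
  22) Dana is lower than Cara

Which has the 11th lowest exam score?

Gus

Piecing the relations together gives one ordering: Yara < Soren < Vik < Vera < Dana < Uma < Gita < Cara < Udo < Esme < Gus < Orla.
Counting 11 from the smallest end gives Gus.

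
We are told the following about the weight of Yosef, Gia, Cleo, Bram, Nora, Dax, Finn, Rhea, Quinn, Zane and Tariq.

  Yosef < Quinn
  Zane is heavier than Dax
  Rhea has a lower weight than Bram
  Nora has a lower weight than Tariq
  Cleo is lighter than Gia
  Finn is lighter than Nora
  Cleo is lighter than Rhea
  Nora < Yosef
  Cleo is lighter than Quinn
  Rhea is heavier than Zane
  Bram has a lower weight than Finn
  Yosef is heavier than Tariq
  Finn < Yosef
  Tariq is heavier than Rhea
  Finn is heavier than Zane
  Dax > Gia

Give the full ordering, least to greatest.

Cleo < Gia < Dax < Zane < Rhea < Bram < Finn < Nora < Tariq < Yosef < Quinn

Nothing is placed below Cleo, so it is least; from there Cleo < Gia; Gia < Dax; Dax < Zane; Zane < Rhea; Rhea < Bram; Bram < Finn; Finn < Nora; Nora < Tariq; Tariq < Yosef; Yosef < Quinn, each given directly.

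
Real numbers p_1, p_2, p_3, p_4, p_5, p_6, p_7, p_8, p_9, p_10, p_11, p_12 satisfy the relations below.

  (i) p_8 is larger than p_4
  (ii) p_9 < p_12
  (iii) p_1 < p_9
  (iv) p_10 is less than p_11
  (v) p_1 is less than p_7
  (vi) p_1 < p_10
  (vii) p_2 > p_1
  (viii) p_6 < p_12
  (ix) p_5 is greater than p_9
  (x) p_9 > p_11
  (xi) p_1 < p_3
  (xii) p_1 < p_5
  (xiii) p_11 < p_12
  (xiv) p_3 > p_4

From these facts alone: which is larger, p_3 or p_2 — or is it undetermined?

Following every chain through p_2: below p_2 we get p_1.
p_3 is not reached, and no chain runs the other way from p_3 to p_2.
So the given relations leave the order of p_2 and p_3 undetermined.

undetermined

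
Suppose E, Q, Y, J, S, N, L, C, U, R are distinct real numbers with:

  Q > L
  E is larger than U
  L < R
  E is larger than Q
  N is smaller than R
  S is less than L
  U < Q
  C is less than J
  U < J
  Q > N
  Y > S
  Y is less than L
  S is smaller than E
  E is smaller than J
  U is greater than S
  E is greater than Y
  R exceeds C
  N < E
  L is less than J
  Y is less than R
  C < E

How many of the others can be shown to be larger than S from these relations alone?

Directly above S: Y, U, L, E.
One step further: Q, J, R (7 so far).
Nothing else is reachable above S; 7 in all.

7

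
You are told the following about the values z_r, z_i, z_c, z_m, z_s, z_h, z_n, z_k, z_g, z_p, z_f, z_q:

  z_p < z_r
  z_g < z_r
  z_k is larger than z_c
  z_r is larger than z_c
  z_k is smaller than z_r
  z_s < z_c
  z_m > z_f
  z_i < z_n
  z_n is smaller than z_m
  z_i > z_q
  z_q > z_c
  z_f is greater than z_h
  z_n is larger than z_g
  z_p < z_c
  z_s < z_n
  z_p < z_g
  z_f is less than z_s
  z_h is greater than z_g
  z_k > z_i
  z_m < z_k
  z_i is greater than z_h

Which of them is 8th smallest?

z_i

Piecing the relations together gives one ordering: z_p < z_g < z_h < z_f < z_s < z_c < z_q < z_i < z_n < z_m < z_k < z_r.
Counting 8 from the smallest end gives z_i.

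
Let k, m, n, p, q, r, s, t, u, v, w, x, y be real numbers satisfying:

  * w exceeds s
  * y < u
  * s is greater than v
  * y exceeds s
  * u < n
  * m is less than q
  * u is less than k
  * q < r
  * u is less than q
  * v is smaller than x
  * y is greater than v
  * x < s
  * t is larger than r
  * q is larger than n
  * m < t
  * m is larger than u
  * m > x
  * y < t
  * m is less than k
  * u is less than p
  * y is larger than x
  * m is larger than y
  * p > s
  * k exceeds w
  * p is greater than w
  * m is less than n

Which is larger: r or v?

r

Chaining the given relations: v < x < s < y < u < m < q < r.
So v < r; r is the larger of the two.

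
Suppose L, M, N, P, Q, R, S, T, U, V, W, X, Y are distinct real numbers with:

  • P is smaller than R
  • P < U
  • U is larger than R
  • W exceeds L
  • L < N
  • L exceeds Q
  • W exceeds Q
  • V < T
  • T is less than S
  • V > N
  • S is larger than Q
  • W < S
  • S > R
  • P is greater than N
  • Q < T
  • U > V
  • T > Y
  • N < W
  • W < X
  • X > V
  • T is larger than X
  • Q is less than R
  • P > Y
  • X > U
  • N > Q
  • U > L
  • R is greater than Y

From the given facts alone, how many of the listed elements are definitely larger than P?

Directly above P: R, U.
One step further: X, S (4 so far).
One step further: T (5 so far).
Nothing else is reachable above P; 5 in all.

5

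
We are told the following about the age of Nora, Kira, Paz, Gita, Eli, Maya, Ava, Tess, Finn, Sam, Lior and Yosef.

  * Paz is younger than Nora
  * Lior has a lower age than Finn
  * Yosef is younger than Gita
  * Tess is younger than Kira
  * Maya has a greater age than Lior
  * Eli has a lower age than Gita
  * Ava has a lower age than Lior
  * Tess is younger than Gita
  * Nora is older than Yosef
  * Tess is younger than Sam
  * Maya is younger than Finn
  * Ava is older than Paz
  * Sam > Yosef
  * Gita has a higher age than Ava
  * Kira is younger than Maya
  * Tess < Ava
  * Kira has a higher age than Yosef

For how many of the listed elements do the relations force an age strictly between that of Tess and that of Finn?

Chaining upward from Tess reaches: Ava, Gita, Lior, Kira, Sam, Maya.
Chaining downward from Finn reaches: Yosef, Paz, Ava, Lior, Kira, Maya.
Strictly between Tess and Finn are those in both lists: Ava, Lior, Kira, Maya — 4 elements.

4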